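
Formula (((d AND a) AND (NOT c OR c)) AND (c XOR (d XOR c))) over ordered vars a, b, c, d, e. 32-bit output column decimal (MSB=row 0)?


Formula: (((d AND a) AND (NOT c OR c)) AND (c XOR (d XOR c))) over a, b, c, d, e (32 rows)
Evaluate each row (bits = a,b,c,d,e, MSB first):
  row 0 [00000]: (((0 AND 0) AND (NOT 0 OR 0)) AND (0 XOR (0 XOR 0))) -> 0
  row 1 [00001]: (((0 AND 0) AND (NOT 0 OR 0)) AND (0 XOR (0 XOR 0))) -> 0
  row 2 [00010]: (((1 AND 0) AND (NOT 0 OR 0)) AND (0 XOR (1 XOR 0))) -> 0
  row 3 [00011]: (((1 AND 0) AND (NOT 0 OR 0)) AND (0 XOR (1 XOR 0))) -> 0
  row 4 [00100]: (((0 AND 0) AND (NOT 1 OR 1)) AND (1 XOR (0 XOR 1))) -> 0
  row 5 [00101]: (((0 AND 0) AND (NOT 1 OR 1)) AND (1 XOR (0 XOR 1))) -> 0
  row 6 [00110]: (((1 AND 0) AND (NOT 1 OR 1)) AND (1 XOR (1 XOR 1))) -> 0
  row 7 [00111]: (((1 AND 0) AND (NOT 1 OR 1)) AND (1 XOR (1 XOR 1))) -> 0
  row 8 [01000]: (((0 AND 0) AND (NOT 0 OR 0)) AND (0 XOR (0 XOR 0))) -> 0
  row 9 [01001]: (((0 AND 0) AND (NOT 0 OR 0)) AND (0 XOR (0 XOR 0))) -> 0
  row 10 [01010]: (((1 AND 0) AND (NOT 0 OR 0)) AND (0 XOR (1 XOR 0))) -> 0
  row 11 [01011]: (((1 AND 0) AND (NOT 0 OR 0)) AND (0 XOR (1 XOR 0))) -> 0
  row 12 [01100]: (((0 AND 0) AND (NOT 1 OR 1)) AND (1 XOR (0 XOR 1))) -> 0
  row 13 [01101]: (((0 AND 0) AND (NOT 1 OR 1)) AND (1 XOR (0 XOR 1))) -> 0
  row 14 [01110]: (((1 AND 0) AND (NOT 1 OR 1)) AND (1 XOR (1 XOR 1))) -> 0
  row 15 [01111]: (((1 AND 0) AND (NOT 1 OR 1)) AND (1 XOR (1 XOR 1))) -> 0
  row 16 [10000]: (((0 AND 1) AND (NOT 0 OR 0)) AND (0 XOR (0 XOR 0))) -> 0
  row 17 [10001]: (((0 AND 1) AND (NOT 0 OR 0)) AND (0 XOR (0 XOR 0))) -> 0
  row 18 [10010]: (((1 AND 1) AND (NOT 0 OR 0)) AND (0 XOR (1 XOR 0))) -> 1
  row 19 [10011]: (((1 AND 1) AND (NOT 0 OR 0)) AND (0 XOR (1 XOR 0))) -> 1
  row 20 [10100]: (((0 AND 1) AND (NOT 1 OR 1)) AND (1 XOR (0 XOR 1))) -> 0
  row 21 [10101]: (((0 AND 1) AND (NOT 1 OR 1)) AND (1 XOR (0 XOR 1))) -> 0
  row 22 [10110]: (((1 AND 1) AND (NOT 1 OR 1)) AND (1 XOR (1 XOR 1))) -> 1
  row 23 [10111]: (((1 AND 1) AND (NOT 1 OR 1)) AND (1 XOR (1 XOR 1))) -> 1
  row 24 [11000]: (((0 AND 1) AND (NOT 0 OR 0)) AND (0 XOR (0 XOR 0))) -> 0
  row 25 [11001]: (((0 AND 1) AND (NOT 0 OR 0)) AND (0 XOR (0 XOR 0))) -> 0
  row 26 [11010]: (((1 AND 1) AND (NOT 0 OR 0)) AND (0 XOR (1 XOR 0))) -> 1
  row 27 [11011]: (((1 AND 1) AND (NOT 0 OR 0)) AND (0 XOR (1 XOR 0))) -> 1
  row 28 [11100]: (((0 AND 1) AND (NOT 1 OR 1)) AND (1 XOR (0 XOR 1))) -> 0
  row 29 [11101]: (((0 AND 1) AND (NOT 1 OR 1)) AND (1 XOR (0 XOR 1))) -> 0
  row 30 [11110]: (((1 AND 1) AND (NOT 1 OR 1)) AND (1 XOR (1 XOR 1))) -> 1
  row 31 [11111]: (((1 AND 1) AND (NOT 1 OR 1)) AND (1 XOR (1 XOR 1))) -> 1
Full result column, 4 rows per line (a,b,c fixed per line; d,e runs 00..11 left to right):
  rows 0-3 [a,b,c=000]: 0000  = hex 0
  rows 4-7 [a,b,c=001]: 0000  = hex 0
  rows 8-11 [a,b,c=010]: 0000  = hex 0
  rows 12-15 [a,b,c=011]: 0000  = hex 0
  rows 16-19 [a,b,c=100]: 0011  = hex 3
  rows 20-23 [a,b,c=101]: 0011  = hex 3
  rows 24-27 [a,b,c=110]: 0011  = hex 3
  rows 28-31 [a,b,c=111]: 0011  = hex 3
Output column (row 0 .. row 31) = 00000000000000000011001100110011
Output column grouped in 4s = 0000 0000 0000 0000 0011 0011 0011 0011 = 0x00003333
Convert to decimal digit by digit (value = value*16 + digit):
  0 -> 0
  0*16 + 0 = 0
  0*16 + 0 = 0
  0*16 + 0 = 0
  0*16 + 3 = 3
  3*16 + 3 = 51
  51*16 + 3 = 819
  819*16 + 3 = 13107
Decimal = 13107

13107


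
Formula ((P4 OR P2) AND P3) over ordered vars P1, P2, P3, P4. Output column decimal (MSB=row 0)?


Formula: ((P4 OR P2) AND P3) over P1, P2, P3, P4 (16 rows)
Evaluate each row (bits = P1,P2,P3,P4, MSB first):
  row 0 [0000]: ((0 OR 0) AND 0) -> 0
  row 1 [0001]: ((1 OR 0) AND 0) -> 0
  row 2 [0010]: ((0 OR 0) AND 1) -> 0
  row 3 [0011]: ((1 OR 0) AND 1) -> 1
  row 4 [0100]: ((0 OR 1) AND 0) -> 0
  row 5 [0101]: ((1 OR 1) AND 0) -> 0
  row 6 [0110]: ((0 OR 1) AND 1) -> 1
  row 7 [0111]: ((1 OR 1) AND 1) -> 1
  row 8 [1000]: ((0 OR 0) AND 0) -> 0
  row 9 [1001]: ((1 OR 0) AND 0) -> 0
  row 10 [1010]: ((0 OR 0) AND 1) -> 0
  row 11 [1011]: ((1 OR 0) AND 1) -> 1
  row 12 [1100]: ((0 OR 1) AND 0) -> 0
  row 13 [1101]: ((1 OR 1) AND 0) -> 0
  row 14 [1110]: ((0 OR 1) AND 1) -> 1
  row 15 [1111]: ((1 OR 1) AND 1) -> 1
Full result column, 4 rows per line (P1,P2 fixed per line; P3,P4 runs 00..11 left to right):
  rows 0-3 [P1,P2=00]: 0001  = hex 1
  rows 4-7 [P1,P2=01]: 0011  = hex 3
  rows 8-11 [P1,P2=10]: 0001  = hex 1
  rows 12-15 [P1,P2=11]: 0011  = hex 3
Output column (row 0 .. row 15) = 0001001100010011
Output column grouped in 4s = 0001 0011 0001 0011 = 0x1313
Convert to decimal digit by digit (value = value*16 + digit):
  1 -> 1
  1*16 + 3 = 19
  19*16 + 1 = 305
  305*16 + 3 = 4883
Decimal = 4883

4883


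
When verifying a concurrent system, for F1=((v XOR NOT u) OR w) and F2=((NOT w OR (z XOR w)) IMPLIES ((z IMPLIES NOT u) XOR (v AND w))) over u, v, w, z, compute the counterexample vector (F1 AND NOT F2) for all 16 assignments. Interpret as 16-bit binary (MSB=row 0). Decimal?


F1 = ((v XOR NOT u) OR w)
F2 = ((NOT w OR (z XOR w)) IMPLIES ((z IMPLIES NOT u) XOR (v AND w)))
Counterexample to F1=>F2 is where F1=1 and F2=0.
Evaluate each row (bits = u,v,w,z, MSB first):
  row 0 [0000]: F1=1 F2=1 -> F1&~F2 -> 0
  row 1 [0001]: F1=1 F2=1 -> F1&~F2 -> 0
  row 2 [0010]: F1=1 F2=1 -> F1&~F2 -> 0
  row 3 [0011]: F1=1 F2=1 -> F1&~F2 -> 0
  row 4 [0100]: F1=0 F2=1 -> F1&~F2 -> 0
  row 5 [0101]: F1=0 F2=1 -> F1&~F2 -> 0
  row 6 [0110]: F1=1 F2=0 -> F1&~F2 -> 1
  row 7 [0111]: F1=1 F2=1 -> F1&~F2 -> 0
  row 8 [1000]: F1=0 F2=1 -> F1&~F2 -> 0
  row 9 [1001]: F1=0 F2=0 -> F1&~F2 -> 0
  row 10 [1010]: F1=1 F2=1 -> F1&~F2 -> 0
  row 11 [1011]: F1=1 F2=1 -> F1&~F2 -> 0
  row 12 [1100]: F1=1 F2=1 -> F1&~F2 -> 0
  row 13 [1101]: F1=1 F2=0 -> F1&~F2 -> 1
  row 14 [1110]: F1=1 F2=0 -> F1&~F2 -> 1
  row 15 [1111]: F1=1 F2=1 -> F1&~F2 -> 0
Full result column, 4 rows per line (u,v fixed per line; w,z runs 00..11 left to right):
  rows 0-3 [u,v=00]: 0000  = hex 0
  rows 4-7 [u,v=01]: 0010  = hex 2
  rows 8-11 [u,v=10]: 0000  = hex 0
  rows 12-15 [u,v=11]: 0110  = hex 6
Counterexample vector (row 0 .. row 15) = 0000001000000110
Output column grouped in 4s = 0000 0010 0000 0110 = 0x0206
Convert to decimal digit by digit (value = value*16 + digit):
  0 -> 0
  0*16 + 2 = 2
  2*16 + 0 = 32
  32*16 + 6 = 518
Decimal = 518

518


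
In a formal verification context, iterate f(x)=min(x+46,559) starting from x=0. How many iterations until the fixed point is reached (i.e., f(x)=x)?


Step 1: x=0, cap=559, increment=46
Step 2: x grows by 46 each step until capped at 559; fixed point is x=559
Step 3: iterations = ceil(559/46) = 13

13


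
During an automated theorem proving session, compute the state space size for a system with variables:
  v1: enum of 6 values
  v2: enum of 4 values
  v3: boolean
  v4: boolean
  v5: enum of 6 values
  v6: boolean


State space = product of domain sizes of all variables.
Domain sizes:
  v1 (enum of 6 values): 6
  v2 (enum of 4 values): 4
  v3 (boolean): 2
  v4 (boolean): 2
  v5 (enum of 6 values): 6
  v6 (boolean): 2
Product = 6 * 4 * 2 * 2 * 6 * 2 = 1152

1152


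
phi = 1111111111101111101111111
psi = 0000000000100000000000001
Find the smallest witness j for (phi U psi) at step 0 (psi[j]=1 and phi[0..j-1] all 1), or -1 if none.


(phi U psi) at 0: need smallest j with psi[j]=1 and phi[i]=1 for all i in [0,j).
Scan from step 0:
  step 0: phi=1, psi=0 -> continue
  step 1: phi=1, psi=0 -> continue
  step 2: phi=1, psi=0 -> continue
  step 3: phi=1, psi=0 -> continue
  step 10: psi=1 and phi held for [0,10) -> witness found
Witness step = 10

10


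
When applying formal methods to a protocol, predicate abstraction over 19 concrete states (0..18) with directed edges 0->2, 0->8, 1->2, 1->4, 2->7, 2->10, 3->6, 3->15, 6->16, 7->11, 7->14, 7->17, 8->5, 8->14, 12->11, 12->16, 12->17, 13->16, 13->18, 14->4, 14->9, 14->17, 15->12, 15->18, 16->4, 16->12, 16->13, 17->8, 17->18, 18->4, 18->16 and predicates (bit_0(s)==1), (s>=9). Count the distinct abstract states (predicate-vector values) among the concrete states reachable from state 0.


BFS from 0:
Concrete reachable: {0, 2, 4, 5, 7, 8, 9, 10, 11, 12, 13, 14, 16, 17, 18}
Abstract via predicates (bit_0(s)==1), (s>=9):
  (0,0) <- {0, 2, 4, 8}
  (0,1) <- {10, 12, 14, 16, 18}
  (1,0) <- {5, 7}
  (1,1) <- {9, 11, 13, 17}
Distinct abstract states = 4

4


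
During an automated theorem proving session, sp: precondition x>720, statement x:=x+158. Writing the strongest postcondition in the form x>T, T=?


Formula: sp(P, x:=E) = exists old_x. (x = E[old_x/x]) AND P[old_x/x] (old_x is the value of x before the assignment; eliminate old_x by solving x = E[old_x/x] for old_x)
Step 1: Precondition P: x>720, i.e. old_x > 720
Step 2: Assignment gives x = old_x + 158, so old_x = x - 158
Step 3: Substitute into P: x - 158 > 720
Step 4: Simplify: x > 720+158 = 878

878


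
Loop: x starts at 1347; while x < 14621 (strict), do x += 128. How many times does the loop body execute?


Step 1: x goes from 1347 toward 14621 by 128; the body runs while x<14621, so iterations = ceil((bound-start)/step)
Step 2: Distance=13274
Step 3: ceil(13274/128)=104

104


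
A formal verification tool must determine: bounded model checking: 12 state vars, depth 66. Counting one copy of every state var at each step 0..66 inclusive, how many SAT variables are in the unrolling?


BMC unrolls to depth k, creating one copy of each state var for steps 0..k.
Step count = 66 + 1 = 67 (steps 0 through 66)
Vars per step = 12
Total = 12 * 67 = 804

804


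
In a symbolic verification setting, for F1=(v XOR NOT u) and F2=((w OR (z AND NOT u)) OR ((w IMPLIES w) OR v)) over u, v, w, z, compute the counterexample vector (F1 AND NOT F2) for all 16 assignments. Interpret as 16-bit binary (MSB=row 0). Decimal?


F1 = (v XOR NOT u)
F2 = ((w OR (z AND NOT u)) OR ((w IMPLIES w) OR v))
Counterexample to F1=>F2 is where F1=1 and F2=0.
Evaluate each row (bits = u,v,w,z, MSB first):
  row 0 [0000]: F1=1 F2=1 -> F1&~F2 -> 0
  row 1 [0001]: F1=1 F2=1 -> F1&~F2 -> 0
  row 2 [0010]: F1=1 F2=1 -> F1&~F2 -> 0
  row 3 [0011]: F1=1 F2=1 -> F1&~F2 -> 0
  row 4 [0100]: F1=0 F2=1 -> F1&~F2 -> 0
  row 5 [0101]: F1=0 F2=1 -> F1&~F2 -> 0
  row 6 [0110]: F1=0 F2=1 -> F1&~F2 -> 0
  row 7 [0111]: F1=0 F2=1 -> F1&~F2 -> 0
  row 8 [1000]: F1=0 F2=1 -> F1&~F2 -> 0
  row 9 [1001]: F1=0 F2=1 -> F1&~F2 -> 0
  row 10 [1010]: F1=0 F2=1 -> F1&~F2 -> 0
  row 11 [1011]: F1=0 F2=1 -> F1&~F2 -> 0
  row 12 [1100]: F1=1 F2=1 -> F1&~F2 -> 0
  row 13 [1101]: F1=1 F2=1 -> F1&~F2 -> 0
  row 14 [1110]: F1=1 F2=1 -> F1&~F2 -> 0
  row 15 [1111]: F1=1 F2=1 -> F1&~F2 -> 0
Full result column, 4 rows per line (u,v fixed per line; w,z runs 00..11 left to right):
  rows 0-3 [u,v=00]: 0000  = hex 0
  rows 4-7 [u,v=01]: 0000  = hex 0
  rows 8-11 [u,v=10]: 0000  = hex 0
  rows 12-15 [u,v=11]: 0000  = hex 0
Counterexample vector (row 0 .. row 15) = 0000000000000000
Output column grouped in 4s = 0000 0000 0000 0000 = 0x0000
Convert to decimal digit by digit (value = value*16 + digit):
  0 -> 0
  0*16 + 0 = 0
  0*16 + 0 = 0
  0*16 + 0 = 0
Decimal = 0

0


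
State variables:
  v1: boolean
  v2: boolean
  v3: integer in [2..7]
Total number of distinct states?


State space = product of domain sizes of all variables.
Domain sizes:
  v1 (boolean): 2
  v2 (boolean): 2
  v3 (integer in [2..7]): 6
Product = 2 * 2 * 6 = 24

24


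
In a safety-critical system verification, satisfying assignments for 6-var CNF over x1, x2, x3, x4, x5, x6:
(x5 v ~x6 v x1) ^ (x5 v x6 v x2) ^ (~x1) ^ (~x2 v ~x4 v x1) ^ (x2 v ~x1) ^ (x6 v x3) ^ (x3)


CNF with 7 clauses over 6 vars (64 assignments).
An assignment satisfies CNF iff every clause has >=1 true literal.
Check each row (bits = x1,x2,x3,x4,x5,x6; clause T/F shown):
  row 0 [000000]: clauses=TFTTTFF -> 0
  row 1 [000001]: clauses=FTTTTTF -> 0
  row 2 [000010]: clauses=TTTTTFF -> 0
  row 3 [000011]: clauses=TTTTTTF -> 0
  row 4 [000100]: clauses=TFTTTFF -> 0
  (every remaining row is evaluated the same way; all 64 results are listed next)
Full result column, 8 rows per line (x1,x2,x3 fixed per line; x4,x5,x6 runs 000..111 left to right):
  rows 0-7 [x1,x2,x3=000]: 00000000  (ones: 0)
  rows 8-15 [x1,x2,x3=001]: 00110011  (ones: 4)
  rows 16-23 [x1,x2,x3=010]: 00000000  (ones: 0)
  rows 24-31 [x1,x2,x3=011]: 10110000  (ones: 3)
  rows 32-39 [x1,x2,x3=100]: 00000000  (ones: 0)
  rows 40-47 [x1,x2,x3=101]: 00000000  (ones: 0)
  rows 48-55 [x1,x2,x3=110]: 00000000  (ones: 0)
  rows 56-63 [x1,x2,x3=111]: 00000000  (ones: 0)
Satisfying assignments = 0+4+0+3+0+0+0+0 = 7

7


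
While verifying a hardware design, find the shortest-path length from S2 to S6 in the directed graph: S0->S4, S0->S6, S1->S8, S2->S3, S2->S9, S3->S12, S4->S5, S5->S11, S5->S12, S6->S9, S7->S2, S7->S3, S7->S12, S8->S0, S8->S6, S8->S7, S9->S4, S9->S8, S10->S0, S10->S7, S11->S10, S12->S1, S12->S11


BFS layer-by-layer from S2:
  dist 0: {S2}
  dist 1: {S3, S9}
  dist 2: {S4, S8, S12}
  dist 3: {S0, S1, S5, S6, S7, S11}
  -> S6 reached at distance 3
Shortest path length = 3

3


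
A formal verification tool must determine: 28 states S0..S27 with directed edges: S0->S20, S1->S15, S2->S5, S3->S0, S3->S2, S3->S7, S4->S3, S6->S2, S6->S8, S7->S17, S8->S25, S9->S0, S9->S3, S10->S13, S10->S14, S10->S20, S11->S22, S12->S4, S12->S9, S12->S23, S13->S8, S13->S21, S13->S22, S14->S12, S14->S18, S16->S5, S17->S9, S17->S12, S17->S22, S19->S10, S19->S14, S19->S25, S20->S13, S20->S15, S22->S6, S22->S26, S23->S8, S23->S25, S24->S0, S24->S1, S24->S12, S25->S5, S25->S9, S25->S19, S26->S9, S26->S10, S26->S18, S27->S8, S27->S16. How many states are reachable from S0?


BFS from S0:
  layer 0: {S0}
  layer 1: {S20}
  layer 2: {S13, S15}
  layer 3: {S8, S21, S22}
  layer 4: {S6, S25, S26}
  layer 5: {S2, S5, S9, S10, S18, S19}
  layer 6: {S3, S14}
  layer 7: {S7, S12}
  layer 8: {S4, S17, S23}
Reachable set: {S0, S2, S3, S4, S5, S6, S7, S8, S9, S10, S12, S13, S14, S15, S17, S18, S19, S20, S21, S22, S23, S25, S26}
Count = 23

23


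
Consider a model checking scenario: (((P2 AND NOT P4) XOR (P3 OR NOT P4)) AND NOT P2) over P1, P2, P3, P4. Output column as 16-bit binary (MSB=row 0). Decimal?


Formula: (((P2 AND NOT P4) XOR (P3 OR NOT P4)) AND NOT P2) over P1, P2, P3, P4 (16 rows)
Evaluate each row (bits = P1,P2,P3,P4, MSB first):
  row 0 [0000]: (((0 AND NOT 0) XOR (0 OR NOT 0)) AND NOT 0) -> 1
  row 1 [0001]: (((0 AND NOT 1) XOR (0 OR NOT 1)) AND NOT 0) -> 0
  row 2 [0010]: (((0 AND NOT 0) XOR (1 OR NOT 0)) AND NOT 0) -> 1
  row 3 [0011]: (((0 AND NOT 1) XOR (1 OR NOT 1)) AND NOT 0) -> 1
  row 4 [0100]: (((1 AND NOT 0) XOR (0 OR NOT 0)) AND NOT 1) -> 0
  row 5 [0101]: (((1 AND NOT 1) XOR (0 OR NOT 1)) AND NOT 1) -> 0
  row 6 [0110]: (((1 AND NOT 0) XOR (1 OR NOT 0)) AND NOT 1) -> 0
  row 7 [0111]: (((1 AND NOT 1) XOR (1 OR NOT 1)) AND NOT 1) -> 0
  row 8 [1000]: (((0 AND NOT 0) XOR (0 OR NOT 0)) AND NOT 0) -> 1
  row 9 [1001]: (((0 AND NOT 1) XOR (0 OR NOT 1)) AND NOT 0) -> 0
  row 10 [1010]: (((0 AND NOT 0) XOR (1 OR NOT 0)) AND NOT 0) -> 1
  row 11 [1011]: (((0 AND NOT 1) XOR (1 OR NOT 1)) AND NOT 0) -> 1
  row 12 [1100]: (((1 AND NOT 0) XOR (0 OR NOT 0)) AND NOT 1) -> 0
  row 13 [1101]: (((1 AND NOT 1) XOR (0 OR NOT 1)) AND NOT 1) -> 0
  row 14 [1110]: (((1 AND NOT 0) XOR (1 OR NOT 0)) AND NOT 1) -> 0
  row 15 [1111]: (((1 AND NOT 1) XOR (1 OR NOT 1)) AND NOT 1) -> 0
Full result column, 4 rows per line (P1,P2 fixed per line; P3,P4 runs 00..11 left to right):
  rows 0-3 [P1,P2=00]: 1011  = hex B
  rows 4-7 [P1,P2=01]: 0000  = hex 0
  rows 8-11 [P1,P2=10]: 1011  = hex B
  rows 12-15 [P1,P2=11]: 0000  = hex 0
Output column (row 0 .. row 15) = 1011000010110000
Output column grouped in 4s = 1011 0000 1011 0000 = 0xB0B0
Convert to decimal digit by digit (value = value*16 + digit):
  B -> 11
  11*16 + 0 = 176
  176*16 + 11 (B) = 2827
  2827*16 + 0 = 45232
Decimal = 45232

45232


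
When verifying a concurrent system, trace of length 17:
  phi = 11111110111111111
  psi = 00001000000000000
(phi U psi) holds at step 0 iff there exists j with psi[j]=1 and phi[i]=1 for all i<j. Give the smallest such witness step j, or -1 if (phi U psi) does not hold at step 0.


(phi U psi) at 0: need smallest j with psi[j]=1 and phi[i]=1 for all i in [0,j).
Scan from step 0:
  step 0: phi=1, psi=0 -> continue
  step 1: phi=1, psi=0 -> continue
  step 2: phi=1, psi=0 -> continue
  step 3: phi=1, psi=0 -> continue
  step 4: psi=1 and phi held for [0,4) -> witness found
Witness step = 4

4


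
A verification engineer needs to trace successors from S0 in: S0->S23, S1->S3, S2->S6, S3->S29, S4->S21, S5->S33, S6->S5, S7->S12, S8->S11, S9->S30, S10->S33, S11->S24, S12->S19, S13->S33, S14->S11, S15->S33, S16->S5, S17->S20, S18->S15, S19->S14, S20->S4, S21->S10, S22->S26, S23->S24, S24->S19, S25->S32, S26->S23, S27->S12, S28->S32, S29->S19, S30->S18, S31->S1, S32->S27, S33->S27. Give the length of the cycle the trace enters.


Trace from S0 until a state repeats:
  S0 -> S23 -> S24 -> S19 -> S14 -> S11 -> S24
S24 first seen at step 2, revisited at step 6.
Cycle length = 6 - 2 = 4

4


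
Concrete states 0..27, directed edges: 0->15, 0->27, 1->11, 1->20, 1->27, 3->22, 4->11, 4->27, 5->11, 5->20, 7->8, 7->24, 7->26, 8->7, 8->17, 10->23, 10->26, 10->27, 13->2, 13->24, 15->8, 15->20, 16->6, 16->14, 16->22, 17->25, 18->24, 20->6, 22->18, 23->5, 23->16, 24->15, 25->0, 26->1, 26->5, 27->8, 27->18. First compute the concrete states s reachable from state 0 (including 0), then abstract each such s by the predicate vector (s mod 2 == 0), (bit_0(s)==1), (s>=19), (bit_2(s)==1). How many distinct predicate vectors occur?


BFS from 0:
Concrete reachable: {0, 1, 5, 6, 7, 8, 11, 15, 17, 18, 20, 24, 25, 26, 27}
Abstract via predicates (s mod 2 == 0), (bit_0(s)==1), (s>=19), (bit_2(s)==1):
  (0,1,0,0) <- {1, 11, 17}
  (0,1,0,1) <- {5, 7, 15}
  (0,1,1,0) <- {25, 27}
  (1,0,0,0) <- {0, 8, 18}
  (1,0,0,1) <- {6}
  (1,0,1,0) <- {24, 26}
  (1,0,1,1) <- {20}
Distinct abstract states = 7

7


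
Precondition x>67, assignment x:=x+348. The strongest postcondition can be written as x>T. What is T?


Formula: sp(P, x:=E) = exists old_x. (x = E[old_x/x]) AND P[old_x/x] (old_x is the value of x before the assignment; eliminate old_x by solving x = E[old_x/x] for old_x)
Step 1: Precondition P: x>67, i.e. old_x > 67
Step 2: Assignment gives x = old_x + 348, so old_x = x - 348
Step 3: Substitute into P: x - 348 > 67
Step 4: Simplify: x > 67+348 = 415

415


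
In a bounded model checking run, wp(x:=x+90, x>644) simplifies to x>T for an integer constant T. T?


Formula: wp(x:=E, P) = P[E/x] (substitute E for x in postcondition)
Step 1: Postcondition: x>644
Step 2: Substitute x+90 for x: x+90>644
Step 3: Solve for x: x > 644-90 = 554

554


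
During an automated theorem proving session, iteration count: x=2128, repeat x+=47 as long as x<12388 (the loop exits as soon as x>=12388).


Step 1: x goes from 2128 toward 12388 by 47; the body runs while x<12388, so iterations = ceil((bound-start)/step)
Step 2: Distance=10260
Step 3: ceil(10260/47)=219

219


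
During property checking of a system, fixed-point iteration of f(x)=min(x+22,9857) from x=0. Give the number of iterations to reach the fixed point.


Step 1: x=0, cap=9857, increment=22
Step 2: x grows by 22 each step until capped at 9857; fixed point is x=9857
Step 3: iterations = ceil(9857/22) = 449

449


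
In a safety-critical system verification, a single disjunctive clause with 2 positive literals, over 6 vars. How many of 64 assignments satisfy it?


Step 1: Total=2^6=64
Step 2: Unsat when all 2 false: 2^4=16
Step 3: Sat=64-16=48

48


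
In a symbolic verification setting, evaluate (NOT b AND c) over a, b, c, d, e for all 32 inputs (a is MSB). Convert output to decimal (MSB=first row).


Formula: (NOT b AND c) over a, b, c, d, e (32 rows)
Evaluate each row (bits = a,b,c,d,e, MSB first):
  row 0 [00000]: (NOT 0 AND 0) -> 0
  row 1 [00001]: (NOT 0 AND 0) -> 0
  row 2 [00010]: (NOT 0 AND 0) -> 0
  row 3 [00011]: (NOT 0 AND 0) -> 0
  row 4 [00100]: (NOT 0 AND 1) -> 1
  row 5 [00101]: (NOT 0 AND 1) -> 1
  row 6 [00110]: (NOT 0 AND 1) -> 1
  row 7 [00111]: (NOT 0 AND 1) -> 1
  row 8 [01000]: (NOT 1 AND 0) -> 0
  row 9 [01001]: (NOT 1 AND 0) -> 0
  row 10 [01010]: (NOT 1 AND 0) -> 0
  row 11 [01011]: (NOT 1 AND 0) -> 0
  row 12 [01100]: (NOT 1 AND 1) -> 0
  row 13 [01101]: (NOT 1 AND 1) -> 0
  row 14 [01110]: (NOT 1 AND 1) -> 0
  row 15 [01111]: (NOT 1 AND 1) -> 0
  row 16 [10000]: (NOT 0 AND 0) -> 0
  row 17 [10001]: (NOT 0 AND 0) -> 0
  row 18 [10010]: (NOT 0 AND 0) -> 0
  row 19 [10011]: (NOT 0 AND 0) -> 0
  row 20 [10100]: (NOT 0 AND 1) -> 1
  row 21 [10101]: (NOT 0 AND 1) -> 1
  row 22 [10110]: (NOT 0 AND 1) -> 1
  row 23 [10111]: (NOT 0 AND 1) -> 1
  row 24 [11000]: (NOT 1 AND 0) -> 0
  row 25 [11001]: (NOT 1 AND 0) -> 0
  row 26 [11010]: (NOT 1 AND 0) -> 0
  row 27 [11011]: (NOT 1 AND 0) -> 0
  row 28 [11100]: (NOT 1 AND 1) -> 0
  row 29 [11101]: (NOT 1 AND 1) -> 0
  row 30 [11110]: (NOT 1 AND 1) -> 0
  row 31 [11111]: (NOT 1 AND 1) -> 0
Full result column, 4 rows per line (a,b,c fixed per line; d,e runs 00..11 left to right):
  rows 0-3 [a,b,c=000]: 0000  = hex 0
  rows 4-7 [a,b,c=001]: 1111  = hex F
  rows 8-11 [a,b,c=010]: 0000  = hex 0
  rows 12-15 [a,b,c=011]: 0000  = hex 0
  rows 16-19 [a,b,c=100]: 0000  = hex 0
  rows 20-23 [a,b,c=101]: 1111  = hex F
  rows 24-27 [a,b,c=110]: 0000  = hex 0
  rows 28-31 [a,b,c=111]: 0000  = hex 0
Output column (row 0 .. row 31) = 00001111000000000000111100000000
Output column grouped in 4s = 0000 1111 0000 0000 0000 1111 0000 0000 = 0x0F000F00
Convert to decimal digit by digit (value = value*16 + digit):
  0 -> 0
  0*16 + 15 (F) = 15
  15*16 + 0 = 240
  240*16 + 0 = 3840
  3840*16 + 0 = 61440
  61440*16 + 15 (F) = 983055
  983055*16 + 0 = 15728880
  15728880*16 + 0 = 251662080
Decimal = 251662080

251662080


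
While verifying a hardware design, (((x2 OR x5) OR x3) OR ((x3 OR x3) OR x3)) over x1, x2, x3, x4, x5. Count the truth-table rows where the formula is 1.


Formula: (((x2 OR x5) OR x3) OR ((x3 OR x3) OR x3)) over 5 vars (32 rows)
Evaluate each row (x1, x2, x3, x4, x5 as bits, MSB first):
  row 0 [00000]: (((0 OR 0) OR 0) OR ((0 OR 0) OR 0)) -> 0
  row 1 [00001]: (((0 OR 1) OR 0) OR ((0 OR 0) OR 0)) -> 1
  row 2 [00010]: (((0 OR 0) OR 0) OR ((0 OR 0) OR 0)) -> 0
  row 3 [00011]: (((0 OR 1) OR 0) OR ((0 OR 0) OR 0)) -> 1
  row 4 [00100]: (((0 OR 0) OR 1) OR ((1 OR 1) OR 1)) -> 1
  row 5 [00101]: (((0 OR 1) OR 1) OR ((1 OR 1) OR 1)) -> 1
  row 6 [00110]: (((0 OR 0) OR 1) OR ((1 OR 1) OR 1)) -> 1
  row 7 [00111]: (((0 OR 1) OR 1) OR ((1 OR 1) OR 1)) -> 1
  row 8 [01000]: (((1 OR 0) OR 0) OR ((0 OR 0) OR 0)) -> 1
  row 9 [01001]: (((1 OR 1) OR 0) OR ((0 OR 0) OR 0)) -> 1
  row 10 [01010]: (((1 OR 0) OR 0) OR ((0 OR 0) OR 0)) -> 1
  row 11 [01011]: (((1 OR 1) OR 0) OR ((0 OR 0) OR 0)) -> 1
  row 12 [01100]: (((1 OR 0) OR 1) OR ((1 OR 1) OR 1)) -> 1
  row 13 [01101]: (((1 OR 1) OR 1) OR ((1 OR 1) OR 1)) -> 1
  row 14 [01110]: (((1 OR 0) OR 1) OR ((1 OR 1) OR 1)) -> 1
  row 15 [01111]: (((1 OR 1) OR 1) OR ((1 OR 1) OR 1)) -> 1
  row 16 [10000]: (((0 OR 0) OR 0) OR ((0 OR 0) OR 0)) -> 0
  row 17 [10001]: (((0 OR 1) OR 0) OR ((0 OR 0) OR 0)) -> 1
  row 18 [10010]: (((0 OR 0) OR 0) OR ((0 OR 0) OR 0)) -> 0
  row 19 [10011]: (((0 OR 1) OR 0) OR ((0 OR 0) OR 0)) -> 1
  row 20 [10100]: (((0 OR 0) OR 1) OR ((1 OR 1) OR 1)) -> 1
  row 21 [10101]: (((0 OR 1) OR 1) OR ((1 OR 1) OR 1)) -> 1
  row 22 [10110]: (((0 OR 0) OR 1) OR ((1 OR 1) OR 1)) -> 1
  row 23 [10111]: (((0 OR 1) OR 1) OR ((1 OR 1) OR 1)) -> 1
  row 24 [11000]: (((1 OR 0) OR 0) OR ((0 OR 0) OR 0)) -> 1
  row 25 [11001]: (((1 OR 1) OR 0) OR ((0 OR 0) OR 0)) -> 1
  row 26 [11010]: (((1 OR 0) OR 0) OR ((0 OR 0) OR 0)) -> 1
  row 27 [11011]: (((1 OR 1) OR 0) OR ((0 OR 0) OR 0)) -> 1
  row 28 [11100]: (((1 OR 0) OR 1) OR ((1 OR 1) OR 1)) -> 1
  row 29 [11101]: (((1 OR 1) OR 1) OR ((1 OR 1) OR 1)) -> 1
  row 30 [11110]: (((1 OR 0) OR 1) OR ((1 OR 1) OR 1)) -> 1
  row 31 [11111]: (((1 OR 1) OR 1) OR ((1 OR 1) OR 1)) -> 1
Full result column, 8 rows per line (x1,x2 fixed per line; x3,x4,x5 runs 000..111 left to right):
  rows 0-7 [x1,x2=00]: 01011111  (ones: 6)
  rows 8-15 [x1,x2=01]: 11111111  (ones: 8)
  rows 16-23 [x1,x2=10]: 01011111  (ones: 6)
  rows 24-31 [x1,x2=11]: 11111111  (ones: 8)
Count of 1-rows = 6+8+6+8 = 28

28


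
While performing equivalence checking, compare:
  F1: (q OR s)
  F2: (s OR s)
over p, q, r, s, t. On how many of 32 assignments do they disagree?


F1 = (q OR s)
F2 = (s OR s)
Evaluate both on each of 32 rows (bits = p,q,r,s,t):
  row 0 [00000]: F1=0 F2=0 -> 0
  row 1 [00001]: F1=0 F2=0 -> 0
  row 2 [00010]: F1=1 F2=1 -> 0
  row 3 [00011]: F1=1 F2=1 -> 0
  row 4 [00100]: F1=0 F2=0 -> 0
  row 5 [00101]: F1=0 F2=0 -> 0
  row 6 [00110]: F1=1 F2=1 -> 0
  row 7 [00111]: F1=1 F2=1 -> 0
  row 8 [01000]: F1=1 F2=0 (differ) -> 1
  row 9 [01001]: F1=1 F2=0 (differ) -> 1
  row 10 [01010]: F1=1 F2=1 -> 0
  row 11 [01011]: F1=1 F2=1 -> 0
  row 12 [01100]: F1=1 F2=0 (differ) -> 1
  row 13 [01101]: F1=1 F2=0 (differ) -> 1
  row 14 [01110]: F1=1 F2=1 -> 0
  row 15 [01111]: F1=1 F2=1 -> 0
  row 16 [10000]: F1=0 F2=0 -> 0
  row 17 [10001]: F1=0 F2=0 -> 0
  row 18 [10010]: F1=1 F2=1 -> 0
  row 19 [10011]: F1=1 F2=1 -> 0
  row 20 [10100]: F1=0 F2=0 -> 0
  row 21 [10101]: F1=0 F2=0 -> 0
  row 22 [10110]: F1=1 F2=1 -> 0
  row 23 [10111]: F1=1 F2=1 -> 0
  row 24 [11000]: F1=1 F2=0 (differ) -> 1
  row 25 [11001]: F1=1 F2=0 (differ) -> 1
  row 26 [11010]: F1=1 F2=1 -> 0
  row 27 [11011]: F1=1 F2=1 -> 0
  row 28 [11100]: F1=1 F2=0 (differ) -> 1
  row 29 [11101]: F1=1 F2=0 (differ) -> 1
  row 30 [11110]: F1=1 F2=1 -> 0
  row 31 [11111]: F1=1 F2=1 -> 0
Full result column, 8 rows per line (p,q fixed per line; r,s,t runs 000..111 left to right):
  rows 0-7 [p,q=00]: 00000000  (ones: 0)
  rows 8-15 [p,q=01]: 11001100  (ones: 4)
  rows 16-23 [p,q=10]: 00000000  (ones: 0)
  rows 24-31 [p,q=11]: 11001100  (ones: 4)
Disagreements = 0+4+0+4 = 8

8


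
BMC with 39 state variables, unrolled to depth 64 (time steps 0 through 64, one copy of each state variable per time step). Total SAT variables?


BMC unrolls to depth k, creating one copy of each state var for steps 0..k.
Step count = 64 + 1 = 65 (steps 0 through 64)
Vars per step = 39
Total = 39 * 65 = 2535

2535


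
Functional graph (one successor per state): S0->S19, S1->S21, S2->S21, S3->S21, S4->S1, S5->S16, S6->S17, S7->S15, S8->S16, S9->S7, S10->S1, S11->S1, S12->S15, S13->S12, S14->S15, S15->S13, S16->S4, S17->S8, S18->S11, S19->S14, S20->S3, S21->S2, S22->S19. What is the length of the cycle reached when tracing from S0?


Trace from S0 until a state repeats:
  S0 -> S19 -> S14 -> S15 -> S13 -> S12 -> S15
S15 first seen at step 3, revisited at step 6.
Cycle length = 6 - 3 = 3

3


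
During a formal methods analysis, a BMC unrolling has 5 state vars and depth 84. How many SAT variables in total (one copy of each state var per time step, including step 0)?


BMC unrolls to depth k, creating one copy of each state var for steps 0..k.
Step count = 84 + 1 = 85 (steps 0 through 84)
Vars per step = 5
Total = 5 * 85 = 425

425


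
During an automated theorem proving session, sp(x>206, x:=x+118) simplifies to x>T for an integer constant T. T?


Formula: sp(P, x:=E) = exists old_x. (x = E[old_x/x]) AND P[old_x/x] (old_x is the value of x before the assignment; eliminate old_x by solving x = E[old_x/x] for old_x)
Step 1: Precondition P: x>206, i.e. old_x > 206
Step 2: Assignment gives x = old_x + 118, so old_x = x - 118
Step 3: Substitute into P: x - 118 > 206
Step 4: Simplify: x > 206+118 = 324

324


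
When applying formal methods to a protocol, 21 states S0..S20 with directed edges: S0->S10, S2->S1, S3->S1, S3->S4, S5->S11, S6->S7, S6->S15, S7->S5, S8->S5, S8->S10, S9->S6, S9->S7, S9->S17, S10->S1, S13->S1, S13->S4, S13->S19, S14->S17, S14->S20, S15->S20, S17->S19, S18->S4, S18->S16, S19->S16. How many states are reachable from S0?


BFS from S0:
  layer 0: {S0}
  layer 1: {S10}
  layer 2: {S1}
Reachable set: {S0, S1, S10}
Count = 3

3


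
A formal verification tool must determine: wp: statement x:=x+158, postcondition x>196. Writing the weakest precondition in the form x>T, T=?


Formula: wp(x:=E, P) = P[E/x] (substitute E for x in postcondition)
Step 1: Postcondition: x>196
Step 2: Substitute x+158 for x: x+158>196
Step 3: Solve for x: x > 196-158 = 38

38


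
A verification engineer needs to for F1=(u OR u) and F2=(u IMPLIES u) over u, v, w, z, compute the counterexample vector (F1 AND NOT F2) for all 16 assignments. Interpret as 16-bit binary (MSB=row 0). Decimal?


F1 = (u OR u)
F2 = (u IMPLIES u)
Counterexample to F1=>F2 is where F1=1 and F2=0.
Evaluate each row (bits = u,v,w,z, MSB first):
  row 0 [0000]: F1=0 F2=1 -> F1&~F2 -> 0
  row 1 [0001]: F1=0 F2=1 -> F1&~F2 -> 0
  row 2 [0010]: F1=0 F2=1 -> F1&~F2 -> 0
  row 3 [0011]: F1=0 F2=1 -> F1&~F2 -> 0
  row 4 [0100]: F1=0 F2=1 -> F1&~F2 -> 0
  row 5 [0101]: F1=0 F2=1 -> F1&~F2 -> 0
  row 6 [0110]: F1=0 F2=1 -> F1&~F2 -> 0
  row 7 [0111]: F1=0 F2=1 -> F1&~F2 -> 0
  row 8 [1000]: F1=1 F2=1 -> F1&~F2 -> 0
  row 9 [1001]: F1=1 F2=1 -> F1&~F2 -> 0
  row 10 [1010]: F1=1 F2=1 -> F1&~F2 -> 0
  row 11 [1011]: F1=1 F2=1 -> F1&~F2 -> 0
  row 12 [1100]: F1=1 F2=1 -> F1&~F2 -> 0
  row 13 [1101]: F1=1 F2=1 -> F1&~F2 -> 0
  row 14 [1110]: F1=1 F2=1 -> F1&~F2 -> 0
  row 15 [1111]: F1=1 F2=1 -> F1&~F2 -> 0
Full result column, 4 rows per line (u,v fixed per line; w,z runs 00..11 left to right):
  rows 0-3 [u,v=00]: 0000  = hex 0
  rows 4-7 [u,v=01]: 0000  = hex 0
  rows 8-11 [u,v=10]: 0000  = hex 0
  rows 12-15 [u,v=11]: 0000  = hex 0
Counterexample vector (row 0 .. row 15) = 0000000000000000
Output column grouped in 4s = 0000 0000 0000 0000 = 0x0000
Convert to decimal digit by digit (value = value*16 + digit):
  0 -> 0
  0*16 + 0 = 0
  0*16 + 0 = 0
  0*16 + 0 = 0
Decimal = 0

0


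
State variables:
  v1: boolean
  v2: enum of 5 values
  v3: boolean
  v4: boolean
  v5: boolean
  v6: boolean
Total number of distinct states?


State space = product of domain sizes of all variables.
Domain sizes:
  v1 (boolean): 2
  v2 (enum of 5 values): 5
  v3 (boolean): 2
  v4 (boolean): 2
  v5 (boolean): 2
  v6 (boolean): 2
Product = 2 * 5 * 2 * 2 * 2 * 2 = 160

160


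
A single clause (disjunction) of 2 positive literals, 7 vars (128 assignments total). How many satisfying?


Step 1: Total=2^7=128
Step 2: Unsat when all 2 false: 2^5=32
Step 3: Sat=128-32=96

96


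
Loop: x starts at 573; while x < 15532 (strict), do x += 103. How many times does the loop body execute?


Step 1: x goes from 573 toward 15532 by 103; the body runs while x<15532, so iterations = ceil((bound-start)/step)
Step 2: Distance=14959
Step 3: ceil(14959/103)=146

146


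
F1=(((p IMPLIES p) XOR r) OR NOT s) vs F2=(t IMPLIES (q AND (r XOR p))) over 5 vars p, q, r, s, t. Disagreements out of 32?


F1 = (((p IMPLIES p) XOR r) OR NOT s)
F2 = (t IMPLIES (q AND (r XOR p)))
Evaluate both on each of 32 rows (bits = p,q,r,s,t):
  row 0 [00000]: F1=1 F2=1 -> 0
  row 1 [00001]: F1=1 F2=0 (differ) -> 1
  row 2 [00010]: F1=1 F2=1 -> 0
  row 3 [00011]: F1=1 F2=0 (differ) -> 1
  row 4 [00100]: F1=1 F2=1 -> 0
  row 5 [00101]: F1=1 F2=0 (differ) -> 1
  row 6 [00110]: F1=0 F2=1 (differ) -> 1
  row 7 [00111]: F1=0 F2=0 -> 0
  row 8 [01000]: F1=1 F2=1 -> 0
  row 9 [01001]: F1=1 F2=0 (differ) -> 1
  row 10 [01010]: F1=1 F2=1 -> 0
  row 11 [01011]: F1=1 F2=0 (differ) -> 1
  row 12 [01100]: F1=1 F2=1 -> 0
  row 13 [01101]: F1=1 F2=1 -> 0
  row 14 [01110]: F1=0 F2=1 (differ) -> 1
  row 15 [01111]: F1=0 F2=1 (differ) -> 1
  row 16 [10000]: F1=1 F2=1 -> 0
  row 17 [10001]: F1=1 F2=0 (differ) -> 1
  row 18 [10010]: F1=1 F2=1 -> 0
  row 19 [10011]: F1=1 F2=0 (differ) -> 1
  row 20 [10100]: F1=1 F2=1 -> 0
  row 21 [10101]: F1=1 F2=0 (differ) -> 1
  row 22 [10110]: F1=0 F2=1 (differ) -> 1
  row 23 [10111]: F1=0 F2=0 -> 0
  row 24 [11000]: F1=1 F2=1 -> 0
  row 25 [11001]: F1=1 F2=1 -> 0
  row 26 [11010]: F1=1 F2=1 -> 0
  row 27 [11011]: F1=1 F2=1 -> 0
  row 28 [11100]: F1=1 F2=1 -> 0
  row 29 [11101]: F1=1 F2=0 (differ) -> 1
  row 30 [11110]: F1=0 F2=1 (differ) -> 1
  row 31 [11111]: F1=0 F2=0 -> 0
Full result column, 8 rows per line (p,q fixed per line; r,s,t runs 000..111 left to right):
  rows 0-7 [p,q=00]: 01010110  (ones: 4)
  rows 8-15 [p,q=01]: 01010011  (ones: 4)
  rows 16-23 [p,q=10]: 01010110  (ones: 4)
  rows 24-31 [p,q=11]: 00000110  (ones: 2)
Disagreements = 4+4+4+2 = 14

14


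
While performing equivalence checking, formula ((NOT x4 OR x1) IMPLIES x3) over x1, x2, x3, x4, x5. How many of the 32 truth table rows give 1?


Formula: ((NOT x4 OR x1) IMPLIES x3) over 5 vars (32 rows)
Evaluate each row (x1, x2, x3, x4, x5 as bits, MSB first):
  row 0 [00000]: ((NOT 0 OR 0) IMPLIES 0) -> 0
  row 1 [00001]: ((NOT 0 OR 0) IMPLIES 0) -> 0
  row 2 [00010]: ((NOT 1 OR 0) IMPLIES 0) -> 1
  row 3 [00011]: ((NOT 1 OR 0) IMPLIES 0) -> 1
  row 4 [00100]: ((NOT 0 OR 0) IMPLIES 1) -> 1
  row 5 [00101]: ((NOT 0 OR 0) IMPLIES 1) -> 1
  row 6 [00110]: ((NOT 1 OR 0) IMPLIES 1) -> 1
  row 7 [00111]: ((NOT 1 OR 0) IMPLIES 1) -> 1
  row 8 [01000]: ((NOT 0 OR 0) IMPLIES 0) -> 0
  row 9 [01001]: ((NOT 0 OR 0) IMPLIES 0) -> 0
  row 10 [01010]: ((NOT 1 OR 0) IMPLIES 0) -> 1
  row 11 [01011]: ((NOT 1 OR 0) IMPLIES 0) -> 1
  row 12 [01100]: ((NOT 0 OR 0) IMPLIES 1) -> 1
  row 13 [01101]: ((NOT 0 OR 0) IMPLIES 1) -> 1
  row 14 [01110]: ((NOT 1 OR 0) IMPLIES 1) -> 1
  row 15 [01111]: ((NOT 1 OR 0) IMPLIES 1) -> 1
  row 16 [10000]: ((NOT 0 OR 1) IMPLIES 0) -> 0
  row 17 [10001]: ((NOT 0 OR 1) IMPLIES 0) -> 0
  row 18 [10010]: ((NOT 1 OR 1) IMPLIES 0) -> 0
  row 19 [10011]: ((NOT 1 OR 1) IMPLIES 0) -> 0
  row 20 [10100]: ((NOT 0 OR 1) IMPLIES 1) -> 1
  row 21 [10101]: ((NOT 0 OR 1) IMPLIES 1) -> 1
  row 22 [10110]: ((NOT 1 OR 1) IMPLIES 1) -> 1
  row 23 [10111]: ((NOT 1 OR 1) IMPLIES 1) -> 1
  row 24 [11000]: ((NOT 0 OR 1) IMPLIES 0) -> 0
  row 25 [11001]: ((NOT 0 OR 1) IMPLIES 0) -> 0
  row 26 [11010]: ((NOT 1 OR 1) IMPLIES 0) -> 0
  row 27 [11011]: ((NOT 1 OR 1) IMPLIES 0) -> 0
  row 28 [11100]: ((NOT 0 OR 1) IMPLIES 1) -> 1
  row 29 [11101]: ((NOT 0 OR 1) IMPLIES 1) -> 1
  row 30 [11110]: ((NOT 1 OR 1) IMPLIES 1) -> 1
  row 31 [11111]: ((NOT 1 OR 1) IMPLIES 1) -> 1
Full result column, 8 rows per line (x1,x2 fixed per line; x3,x4,x5 runs 000..111 left to right):
  rows 0-7 [x1,x2=00]: 00111111  (ones: 6)
  rows 8-15 [x1,x2=01]: 00111111  (ones: 6)
  rows 16-23 [x1,x2=10]: 00001111  (ones: 4)
  rows 24-31 [x1,x2=11]: 00001111  (ones: 4)
Count of 1-rows = 6+6+4+4 = 20

20


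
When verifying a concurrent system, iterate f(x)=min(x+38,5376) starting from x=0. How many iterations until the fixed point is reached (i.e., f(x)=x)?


Step 1: x=0, cap=5376, increment=38
Step 2: x grows by 38 each step until capped at 5376; fixed point is x=5376
Step 3: iterations = ceil(5376/38) = 142

142


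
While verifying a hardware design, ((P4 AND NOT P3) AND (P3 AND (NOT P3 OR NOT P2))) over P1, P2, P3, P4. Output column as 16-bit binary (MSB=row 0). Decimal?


Formula: ((P4 AND NOT P3) AND (P3 AND (NOT P3 OR NOT P2))) over P1, P2, P3, P4 (16 rows)
Evaluate each row (bits = P1,P2,P3,P4, MSB first):
  row 0 [0000]: ((0 AND NOT 0) AND (0 AND (NOT 0 OR NOT 0))) -> 0
  row 1 [0001]: ((1 AND NOT 0) AND (0 AND (NOT 0 OR NOT 0))) -> 0
  row 2 [0010]: ((0 AND NOT 1) AND (1 AND (NOT 1 OR NOT 0))) -> 0
  row 3 [0011]: ((1 AND NOT 1) AND (1 AND (NOT 1 OR NOT 0))) -> 0
  row 4 [0100]: ((0 AND NOT 0) AND (0 AND (NOT 0 OR NOT 1))) -> 0
  row 5 [0101]: ((1 AND NOT 0) AND (0 AND (NOT 0 OR NOT 1))) -> 0
  row 6 [0110]: ((0 AND NOT 1) AND (1 AND (NOT 1 OR NOT 1))) -> 0
  row 7 [0111]: ((1 AND NOT 1) AND (1 AND (NOT 1 OR NOT 1))) -> 0
  row 8 [1000]: ((0 AND NOT 0) AND (0 AND (NOT 0 OR NOT 0))) -> 0
  row 9 [1001]: ((1 AND NOT 0) AND (0 AND (NOT 0 OR NOT 0))) -> 0
  row 10 [1010]: ((0 AND NOT 1) AND (1 AND (NOT 1 OR NOT 0))) -> 0
  row 11 [1011]: ((1 AND NOT 1) AND (1 AND (NOT 1 OR NOT 0))) -> 0
  row 12 [1100]: ((0 AND NOT 0) AND (0 AND (NOT 0 OR NOT 1))) -> 0
  row 13 [1101]: ((1 AND NOT 0) AND (0 AND (NOT 0 OR NOT 1))) -> 0
  row 14 [1110]: ((0 AND NOT 1) AND (1 AND (NOT 1 OR NOT 1))) -> 0
  row 15 [1111]: ((1 AND NOT 1) AND (1 AND (NOT 1 OR NOT 1))) -> 0
Full result column, 4 rows per line (P1,P2 fixed per line; P3,P4 runs 00..11 left to right):
  rows 0-3 [P1,P2=00]: 0000  = hex 0
  rows 4-7 [P1,P2=01]: 0000  = hex 0
  rows 8-11 [P1,P2=10]: 0000  = hex 0
  rows 12-15 [P1,P2=11]: 0000  = hex 0
Output column (row 0 .. row 15) = 0000000000000000
Output column grouped in 4s = 0000 0000 0000 0000 = 0x0000
Convert to decimal digit by digit (value = value*16 + digit):
  0 -> 0
  0*16 + 0 = 0
  0*16 + 0 = 0
  0*16 + 0 = 0
Decimal = 0

0


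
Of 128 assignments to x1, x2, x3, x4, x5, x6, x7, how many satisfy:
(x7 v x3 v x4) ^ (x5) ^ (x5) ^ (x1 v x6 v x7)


CNF with 4 clauses over 7 vars (128 assignments).
An assignment satisfies CNF iff every clause has >=1 true literal.
Check each row (bits = x1,x2,x3,x4,x5,x6,x7; clause T/F shown):
  row 0 [0000000]: clauses=FFFF -> 0
  row 1 [0000001]: clauses=TFFT -> 0
  row 2 [0000010]: clauses=FFFT -> 0
  row 3 [0000011]: clauses=TFFT -> 0
  row 4 [0000100]: clauses=FTTF -> 0
  (every remaining row is evaluated the same way; all 128 results are listed next)
Full result column, 8 rows per line (x1,x2,x3,x4 fixed per line; x5,x6,x7 runs 000..111 left to right):
  rows 0-7 [x1,x2,x3,x4=0000]: 00000101  (ones: 2)
  rows 8-15 [x1,x2,x3,x4=0001]: 00000111  (ones: 3)
  rows 16-23 [x1,x2,x3,x4=0010]: 00000111  (ones: 3)
  rows 24-31 [x1,x2,x3,x4=0011]: 00000111  (ones: 3)
  rows 32-39 [x1,x2,x3,x4=0100]: 00000101  (ones: 2)
  rows 40-47 [x1,x2,x3,x4=0101]: 00000111  (ones: 3)
  rows 48-55 [x1,x2,x3,x4=0110]: 00000111  (ones: 3)
  rows 56-63 [x1,x2,x3,x4=0111]: 00000111  (ones: 3)
  rows 64-71 [x1,x2,x3,x4=1000]: 00000101  (ones: 2)
  rows 72-79 [x1,x2,x3,x4=1001]: 00001111  (ones: 4)
  rows 80-87 [x1,x2,x3,x4=1010]: 00001111  (ones: 4)
  rows 88-95 [x1,x2,x3,x4=1011]: 00001111  (ones: 4)
  rows 96-103 [x1,x2,x3,x4=1100]: 00000101  (ones: 2)
  rows 104-111 [x1,x2,x3,x4=1101]: 00001111  (ones: 4)
  rows 112-119 [x1,x2,x3,x4=1110]: 00001111  (ones: 4)
  rows 120-127 [x1,x2,x3,x4=1111]: 00001111  (ones: 4)
Satisfying assignments = 2+3+3+3+2+3+3+3+2+4+4+4+2+4+4+4 = 50

50


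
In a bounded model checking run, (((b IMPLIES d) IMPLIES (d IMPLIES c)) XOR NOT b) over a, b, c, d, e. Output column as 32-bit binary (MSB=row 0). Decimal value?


Formula: (((b IMPLIES d) IMPLIES (d IMPLIES c)) XOR NOT b) over a, b, c, d, e (32 rows)
Evaluate each row (bits = a,b,c,d,e, MSB first):
  row 0 [00000]: (((0 IMPLIES 0) IMPLIES (0 IMPLIES 0)) XOR NOT 0) -> 0
  row 1 [00001]: (((0 IMPLIES 0) IMPLIES (0 IMPLIES 0)) XOR NOT 0) -> 0
  row 2 [00010]: (((0 IMPLIES 1) IMPLIES (1 IMPLIES 0)) XOR NOT 0) -> 1
  row 3 [00011]: (((0 IMPLIES 1) IMPLIES (1 IMPLIES 0)) XOR NOT 0) -> 1
  row 4 [00100]: (((0 IMPLIES 0) IMPLIES (0 IMPLIES 1)) XOR NOT 0) -> 0
  row 5 [00101]: (((0 IMPLIES 0) IMPLIES (0 IMPLIES 1)) XOR NOT 0) -> 0
  row 6 [00110]: (((0 IMPLIES 1) IMPLIES (1 IMPLIES 1)) XOR NOT 0) -> 0
  row 7 [00111]: (((0 IMPLIES 1) IMPLIES (1 IMPLIES 1)) XOR NOT 0) -> 0
  row 8 [01000]: (((1 IMPLIES 0) IMPLIES (0 IMPLIES 0)) XOR NOT 1) -> 1
  row 9 [01001]: (((1 IMPLIES 0) IMPLIES (0 IMPLIES 0)) XOR NOT 1) -> 1
  row 10 [01010]: (((1 IMPLIES 1) IMPLIES (1 IMPLIES 0)) XOR NOT 1) -> 0
  row 11 [01011]: (((1 IMPLIES 1) IMPLIES (1 IMPLIES 0)) XOR NOT 1) -> 0
  row 12 [01100]: (((1 IMPLIES 0) IMPLIES (0 IMPLIES 1)) XOR NOT 1) -> 1
  row 13 [01101]: (((1 IMPLIES 0) IMPLIES (0 IMPLIES 1)) XOR NOT 1) -> 1
  row 14 [01110]: (((1 IMPLIES 1) IMPLIES (1 IMPLIES 1)) XOR NOT 1) -> 1
  row 15 [01111]: (((1 IMPLIES 1) IMPLIES (1 IMPLIES 1)) XOR NOT 1) -> 1
  row 16 [10000]: (((0 IMPLIES 0) IMPLIES (0 IMPLIES 0)) XOR NOT 0) -> 0
  row 17 [10001]: (((0 IMPLIES 0) IMPLIES (0 IMPLIES 0)) XOR NOT 0) -> 0
  row 18 [10010]: (((0 IMPLIES 1) IMPLIES (1 IMPLIES 0)) XOR NOT 0) -> 1
  row 19 [10011]: (((0 IMPLIES 1) IMPLIES (1 IMPLIES 0)) XOR NOT 0) -> 1
  row 20 [10100]: (((0 IMPLIES 0) IMPLIES (0 IMPLIES 1)) XOR NOT 0) -> 0
  row 21 [10101]: (((0 IMPLIES 0) IMPLIES (0 IMPLIES 1)) XOR NOT 0) -> 0
  row 22 [10110]: (((0 IMPLIES 1) IMPLIES (1 IMPLIES 1)) XOR NOT 0) -> 0
  row 23 [10111]: (((0 IMPLIES 1) IMPLIES (1 IMPLIES 1)) XOR NOT 0) -> 0
  row 24 [11000]: (((1 IMPLIES 0) IMPLIES (0 IMPLIES 0)) XOR NOT 1) -> 1
  row 25 [11001]: (((1 IMPLIES 0) IMPLIES (0 IMPLIES 0)) XOR NOT 1) -> 1
  row 26 [11010]: (((1 IMPLIES 1) IMPLIES (1 IMPLIES 0)) XOR NOT 1) -> 0
  row 27 [11011]: (((1 IMPLIES 1) IMPLIES (1 IMPLIES 0)) XOR NOT 1) -> 0
  row 28 [11100]: (((1 IMPLIES 0) IMPLIES (0 IMPLIES 1)) XOR NOT 1) -> 1
  row 29 [11101]: (((1 IMPLIES 0) IMPLIES (0 IMPLIES 1)) XOR NOT 1) -> 1
  row 30 [11110]: (((1 IMPLIES 1) IMPLIES (1 IMPLIES 1)) XOR NOT 1) -> 1
  row 31 [11111]: (((1 IMPLIES 1) IMPLIES (1 IMPLIES 1)) XOR NOT 1) -> 1
Full result column, 4 rows per line (a,b,c fixed per line; d,e runs 00..11 left to right):
  rows 0-3 [a,b,c=000]: 0011  = hex 3
  rows 4-7 [a,b,c=001]: 0000  = hex 0
  rows 8-11 [a,b,c=010]: 1100  = hex C
  rows 12-15 [a,b,c=011]: 1111  = hex F
  rows 16-19 [a,b,c=100]: 0011  = hex 3
  rows 20-23 [a,b,c=101]: 0000  = hex 0
  rows 24-27 [a,b,c=110]: 1100  = hex C
  rows 28-31 [a,b,c=111]: 1111  = hex F
Output column (row 0 .. row 31) = 00110000110011110011000011001111
Output column grouped in 4s = 0011 0000 1100 1111 0011 0000 1100 1111 = 0x30CF30CF
Convert to decimal digit by digit (value = value*16 + digit):
  3 -> 3
  3*16 + 0 = 48
  48*16 + 12 (C) = 780
  780*16 + 15 (F) = 12495
  12495*16 + 3 = 199923
  199923*16 + 0 = 3198768
  3198768*16 + 12 (C) = 51180300
  51180300*16 + 15 (F) = 818884815
Decimal = 818884815

818884815
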